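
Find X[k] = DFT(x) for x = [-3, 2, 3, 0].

X[k] = Σ(n=0 to 3) x[n] · ω_4^(nk)
where ω_4 = e^(-2πi/4)

Computing each X[k]:
X[0] = 2
X[1] = -6-2i
X[2] = -2
X[3] = -6+2i

X = [2, -6-2i, -2, -6+2i]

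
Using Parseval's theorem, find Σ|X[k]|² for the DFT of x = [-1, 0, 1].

Parseval: Σ|x[n]|² = (1/N)Σ|X[k]|², so Σ|X[k]|² = N·Σ|x[n]|² = 3·2.0000

Σ|X[k]|² = N·Σ|x[n]|² = 3·2.0000 = 6.0000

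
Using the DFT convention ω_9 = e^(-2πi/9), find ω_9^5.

ω_9^5 = e^(-2πi·5/9)
= cos(-2π·5/9) + i·sin(-2π·5/9)
= cos(-10π/9) + i·sin(-10π/9)

ω_9^5 = cos(-10π/9) + i·sin(-10π/9) = -0.9397+0.3420i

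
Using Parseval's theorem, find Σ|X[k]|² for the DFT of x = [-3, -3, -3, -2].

Parseval: Σ|x[n]|² = (1/N)Σ|X[k]|², so Σ|X[k]|² = N·Σ|x[n]|² = 4·31.0000

Σ|X[k]|² = N·Σ|x[n]|² = 4·31.0000 = 124.0000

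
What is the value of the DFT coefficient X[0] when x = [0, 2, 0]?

X[0] = Σ(n=0 to 2) x[n] · ω_3^0 = Σ x[n]
= (0) + (2) + (0)

X[0] = 2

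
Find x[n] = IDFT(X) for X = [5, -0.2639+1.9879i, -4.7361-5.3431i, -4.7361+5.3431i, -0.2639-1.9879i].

x[n] = (1/5) Σ(k=0 to 4) X[k] · e^(2πikn/5)

Computing each x[n]:
x[0] = -1
x[1] = 3
x[2] = -2
x[3] = 3
x[4] = 2

x = [-1, 3, -2, 3, 2]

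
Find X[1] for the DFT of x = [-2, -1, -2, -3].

X[1] = Σ(n=0 to 3) x[n] · ω_4^(1n) where ω_4 = e^(-2πi/4)
= (-2)·ω_4^0 + (-1)·ω_4^1 + (-2)·ω_4^2 + (-3)·ω_4^3

X[1] = -2i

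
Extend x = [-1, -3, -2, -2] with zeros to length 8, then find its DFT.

Original 4-point DFT: [-8, 1+1i, 2, 1-1i]
Zero-padded 8-point DFT provides frequency interpolation.

DFT_8([x, 0, ...]) = [-8, -1.7071+5.5355i, 1+1i, -0.2929+1.5355i, 2, -0.2929-1.5355i, 1-1i, -1.7071-5.5355i]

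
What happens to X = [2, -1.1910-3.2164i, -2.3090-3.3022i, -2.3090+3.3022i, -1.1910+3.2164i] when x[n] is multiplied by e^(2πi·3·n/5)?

Modulation property: DFT(ω_5^(-3n)·x[n]) = X[(k-3) mod 5], so circularly shift X by 3 positions.

X[k-3] = [-2.3090-3.3022i, -2.3090+3.3022i, -1.1910+3.2164i, 2, -1.1910-3.2164i]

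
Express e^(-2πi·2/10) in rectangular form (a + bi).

ω_10^2 = e^(-2πi·2/10)
= cos(-2π·2/10) + i·sin(-2π·2/10)
= cos(-4π/10) + i·sin(-4π/10)

ω_10^2 = cos(-4π/10) + i·sin(-4π/10) = 0.3090-0.9511i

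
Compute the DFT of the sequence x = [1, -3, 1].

X[k] = Σ(n=0 to 2) x[n] · ω_3^(nk)
where ω_3 = e^(-2πi/3)

Computing each X[k]:
X[0] = -1
X[1] = 2.0000+3.4641i
X[2] = 2.0000-3.4641i

X = [-1, 2.0000+3.4641i, 2.0000-3.4641i]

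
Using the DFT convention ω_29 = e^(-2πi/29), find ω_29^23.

ω_29^23 = e^(-2πi·23/29)
= cos(-2π·23/29) + i·sin(-2π·23/29)
= cos(-46π/29) + i·sin(-46π/29)

ω_29^23 = cos(-46π/29) + i·sin(-46π/29) = 0.2675+0.9635i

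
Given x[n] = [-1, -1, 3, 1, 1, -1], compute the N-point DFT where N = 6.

X[k] = Σ(n=0 to 5) x[n] · ω_6^(nk)
where ω_6 = e^(-2πi/6)

Computing each X[k]:
X[0] = 2
X[1] = -5.0000-1.7321i
X[2] = -1.0000+1.7321i
X[3] = 4
X[4] = -1.0000-1.7321i
X[5] = -5.0000+1.7321i

X = [2, -5.0000-1.7321i, -1.0000+1.7321i, 4, -1.0000-1.7321i, -5.0000+1.7321i]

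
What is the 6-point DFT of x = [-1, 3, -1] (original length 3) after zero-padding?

Original 3-point DFT: [1, -2.0000-3.4641i, -2.0000+3.4641i]
Zero-padded 6-point DFT provides frequency interpolation.

DFT_6([x, 0, ...]) = [1, 1.0000-1.7321i, -2.0000-3.4641i, -5, -2.0000+3.4641i, 1.0000+1.7321i]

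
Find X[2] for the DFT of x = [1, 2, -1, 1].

X[2] = Σ(n=0 to 3) x[n] · ω_4^(2n) where ω_4 = e^(-2πi/4)
= (1)·ω_4^0 + (2)·ω_4^2 + (-1)·ω_4^4 + (1)·ω_4^6

X[2] = -3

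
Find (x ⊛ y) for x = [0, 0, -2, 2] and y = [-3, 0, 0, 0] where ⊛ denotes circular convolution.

(x ⊛ y)[n] = Σ(m=0 to 3) x[m] · y[(n-m) mod 4]

Computing each output sample:
(x ⊛ y)[0] = 0
(x ⊛ y)[1] = 0
(x ⊛ y)[2] = 6
(x ⊛ y)[3] = -6

x ⊛ y = [0, 0, 6, -6]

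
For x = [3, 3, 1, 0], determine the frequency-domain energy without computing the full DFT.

Parseval: Σ|x[n]|² = (1/N)Σ|X[k]|², so Σ|X[k]|² = N·Σ|x[n]|² = 4·19.0000

Σ|X[k]|² = N·Σ|x[n]|² = 4·19.0000 = 76.0000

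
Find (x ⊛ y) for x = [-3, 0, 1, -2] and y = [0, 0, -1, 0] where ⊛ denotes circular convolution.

(x ⊛ y)[n] = Σ(m=0 to 3) x[m] · y[(n-m) mod 4]

Computing each output sample:
(x ⊛ y)[0] = -1
(x ⊛ y)[1] = 2
(x ⊛ y)[2] = 3
(x ⊛ y)[3] = 0

x ⊛ y = [-1, 2, 3, 0]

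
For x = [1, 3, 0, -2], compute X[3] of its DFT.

X[3] = Σ(n=0 to 3) x[n] · ω_4^(3n) where ω_4 = e^(-2πi/4)
= (1)·ω_4^0 + (3)·ω_4^3 + (0)·ω_4^6 + (-2)·ω_4^9

X[3] = 1+5i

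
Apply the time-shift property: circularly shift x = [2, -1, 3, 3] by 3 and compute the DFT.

Time shift by 3: X_shifted[k] = ω_4^(3k) · X[k]
Shifted x = [-1, 3, 3, 2]

DFT(x[n-3]) = [7, -4-1i, -3, -4+1i]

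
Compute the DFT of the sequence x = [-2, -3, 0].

X[k] = Σ(n=0 to 2) x[n] · ω_3^(nk)
where ω_3 = e^(-2πi/3)

Computing each X[k]:
X[0] = -5
X[1] = -0.5000+2.5981i
X[2] = -0.5000-2.5981i

X = [-5, -0.5000+2.5981i, -0.5000-2.5981i]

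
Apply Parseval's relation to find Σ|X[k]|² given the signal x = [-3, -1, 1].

Parseval: Σ|x[n]|² = (1/N)Σ|X[k]|², so Σ|X[k]|² = N·Σ|x[n]|² = 3·11.0000

Σ|X[k]|² = N·Σ|x[n]|² = 3·11.0000 = 33.0000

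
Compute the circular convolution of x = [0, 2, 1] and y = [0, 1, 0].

(x ⊛ y)[n] = Σ(m=0 to 2) x[m] · y[(n-m) mod 3]

Computing each output sample:
(x ⊛ y)[0] = 1
(x ⊛ y)[1] = 0
(x ⊛ y)[2] = 2

x ⊛ y = [1, 0, 2]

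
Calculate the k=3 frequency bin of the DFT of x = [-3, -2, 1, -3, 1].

X[3] = Σ(n=0 to 4) x[n] · ω_5^(3n) where ω_5 = e^(-2πi/5)
= (-3)·ω_5^0 + (-2)·ω_5^3 + (1)·ω_5^6 + (-3)·ω_5^9 + (1)·ω_5^12

X[3] = -2.8090-5.5676i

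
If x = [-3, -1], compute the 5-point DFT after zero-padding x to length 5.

Original 2-point DFT: [-4, -2]
Zero-padded 5-point DFT provides frequency interpolation.

DFT_5([x, 0, ...]) = [-4, -3.3090+0.9511i, -2.1910+0.5878i, -2.1910-0.5878i, -3.3090-0.9511i]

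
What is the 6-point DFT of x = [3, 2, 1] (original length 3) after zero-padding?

Original 3-point DFT: [6, 1.5000-0.8660i, 1.5000+0.8660i]
Zero-padded 6-point DFT provides frequency interpolation.

DFT_6([x, 0, ...]) = [6, 3.5000-2.5981i, 1.5000-0.8660i, 2, 1.5000+0.8660i, 3.5000+2.5981i]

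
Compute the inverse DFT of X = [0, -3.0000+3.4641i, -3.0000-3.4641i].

x[n] = (1/3) Σ(k=0 to 2) X[k] · e^(2πikn/3)

Computing each x[n]:
x[0] = -2
x[1] = -1
x[2] = 3

x = [-2, -1, 3]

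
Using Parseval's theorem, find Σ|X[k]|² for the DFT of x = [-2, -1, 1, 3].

Parseval: Σ|x[n]|² = (1/N)Σ|X[k]|², so Σ|X[k]|² = N·Σ|x[n]|² = 4·15.0000

Σ|X[k]|² = N·Σ|x[n]|² = 4·15.0000 = 60.0000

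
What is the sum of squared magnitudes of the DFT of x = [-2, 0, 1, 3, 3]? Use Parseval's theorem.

Parseval: Σ|x[n]|² = (1/N)Σ|X[k]|², so Σ|X[k]|² = N·Σ|x[n]|² = 5·23.0000

Σ|X[k]|² = N·Σ|x[n]|² = 5·23.0000 = 115.0000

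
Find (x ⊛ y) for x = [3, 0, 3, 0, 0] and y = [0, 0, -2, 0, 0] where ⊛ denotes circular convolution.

(x ⊛ y)[n] = Σ(m=0 to 4) x[m] · y[(n-m) mod 5]

Computing each output sample:
(x ⊛ y)[0] = 0
(x ⊛ y)[1] = 0
(x ⊛ y)[2] = -6
(x ⊛ y)[3] = 0
(x ⊛ y)[4] = -6

x ⊛ y = [0, 0, -6, 0, -6]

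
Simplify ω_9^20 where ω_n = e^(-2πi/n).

Since ω_9^9 = 1, powers reduce modulo 9.
20 mod 9 = 2
So ω_9^20 = ω_9^2 = e^(-2πi·2/9)

ω_9^20 = ω_9^2 = 0.1736-0.9848i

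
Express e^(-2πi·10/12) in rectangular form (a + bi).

ω_12^10 = e^(-2πi·10/12)
= cos(-2π·10/12) + i·sin(-2π·10/12)
= cos(-20π/12) + i·sin(-20π/12)

ω_12^10 = cos(-20π/12) + i·sin(-20π/12) = 0.5000+0.8660i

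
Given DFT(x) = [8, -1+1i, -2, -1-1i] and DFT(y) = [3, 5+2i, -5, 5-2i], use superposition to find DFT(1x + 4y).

By linearity: DFT(1x + 4y) = 1·DFT(x) + 4·DFT(y)
= 1·[8, -1+1i, -2, -1-1i] + 4·[3, 5+2i, -5, 5-2i]

Computing element-wise:
Z[0] = 1·(8) + 4·(3) = 20
Z[1] = 1·(-1+1i) + 4·(5+2i) = 19+9i
Z[2] = 1·(-2) + 4·(-5) = -22
Z[3] = 1·(-1-1i) + 4·(5-2i) = 19-9i

DFT(1x + 4y) = 1·X + 4·Y = [20, 19+9i, -22, 19-9i]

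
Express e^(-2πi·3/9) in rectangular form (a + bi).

ω_9^3 = e^(-2πi·3/9)
= cos(-2π·3/9) + i·sin(-2π·3/9)
= cos(-6π/9) + i·sin(-6π/9)

ω_9^3 = cos(-6π/9) + i·sin(-6π/9) = -0.5000-0.8660i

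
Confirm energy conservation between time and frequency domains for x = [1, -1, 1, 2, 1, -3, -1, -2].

Time domain:
Σ|x[n]|² = |1|² + |-1|² + |1|² + |2|² + |1|² + |-3|² + |-1|² + |-2|² = 22.0000

Frequency domain:
(1/8)Σ|X[k]|² = (1/8)(|-2|² + |-1.4142-6.2426i|² + |2+4i|² + |1.4142-2.2426i|² + |6|² + |1.4142+2.2426i|² + |2-4i|² + |-1.4142+6.2426i|²) = (1/8)·176.0000 = 22.0000

Both sides agree, confirming Parseval's theorem.

Σ|x[n]|² = (1/N)Σ|X[k]|² = 22.0000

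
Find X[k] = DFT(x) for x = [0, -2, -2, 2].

X[k] = Σ(n=0 to 3) x[n] · ω_4^(nk)
where ω_4 = e^(-2πi/4)

Computing each X[k]:
X[0] = -2
X[1] = 2+4i
X[2] = -2
X[3] = 2-4i

X = [-2, 2+4i, -2, 2-4i]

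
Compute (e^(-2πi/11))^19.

Since ω_11^11 = 1, powers reduce modulo 11.
19 mod 11 = 8
So ω_11^19 = ω_11^8 = e^(-2πi·8/11)

ω_11^19 = ω_11^8 = -0.1423+0.9898i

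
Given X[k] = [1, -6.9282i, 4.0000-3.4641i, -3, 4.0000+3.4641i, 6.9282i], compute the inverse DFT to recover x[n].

x[n] = (1/6) Σ(k=0 to 5) X[k] · e^(2πikn/6)

Computing each x[n]:
x[0] = 1
x[1] = 3
x[2] = 0
x[3] = 2
x[4] = -2
x[5] = -3

x = [1, 3, 0, 2, -2, -3]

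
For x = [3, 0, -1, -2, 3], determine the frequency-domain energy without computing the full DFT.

Parseval: Σ|x[n]|² = (1/N)Σ|X[k]|², so Σ|X[k]|² = N·Σ|x[n]|² = 5·23.0000

Σ|X[k]|² = N·Σ|x[n]|² = 5·23.0000 = 115.0000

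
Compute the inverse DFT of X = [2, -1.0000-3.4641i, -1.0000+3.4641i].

x[n] = (1/3) Σ(k=0 to 2) X[k] · e^(2πikn/3)

Computing each x[n]:
x[0] = 0
x[1] = 3
x[2] = -1

x = [0, 3, -1]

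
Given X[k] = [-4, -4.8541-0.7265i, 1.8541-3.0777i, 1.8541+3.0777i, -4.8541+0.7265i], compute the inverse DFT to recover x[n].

x[n] = (1/5) Σ(k=0 to 4) X[k] · e^(2πikn/5)

Computing each x[n]:
x[0] = -2
x[1] = -1
x[2] = 0
x[3] = 2
x[4] = -3

x = [-2, -1, 0, 2, -3]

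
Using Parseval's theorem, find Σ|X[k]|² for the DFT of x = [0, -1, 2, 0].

Parseval: Σ|x[n]|² = (1/N)Σ|X[k]|², so Σ|X[k]|² = N·Σ|x[n]|² = 4·5.0000

Σ|X[k]|² = N·Σ|x[n]|² = 4·5.0000 = 20.0000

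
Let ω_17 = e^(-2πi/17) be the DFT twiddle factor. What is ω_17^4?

ω_17^4 = e^(-2πi·4/17)
= cos(-2π·4/17) + i·sin(-2π·4/17)
= cos(-8π/17) + i·sin(-8π/17)

ω_17^4 = cos(-8π/17) + i·sin(-8π/17) = 0.0923-0.9957i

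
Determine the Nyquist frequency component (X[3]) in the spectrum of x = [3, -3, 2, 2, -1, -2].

X[3] = Σ(n=0 to 5) x[n] · ω_6^(3n) where ω_6 = e^(-2πi/6)
= (3)·ω_6^0 + (-3)·ω_6^3 + (2)·ω_6^6 + (2)·ω_6^9 + (-1)·ω_6^12 + (-2)·ω_6^15

X[3] = 7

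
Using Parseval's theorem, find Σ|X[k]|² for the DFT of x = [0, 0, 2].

Parseval: Σ|x[n]|² = (1/N)Σ|X[k]|², so Σ|X[k]|² = N·Σ|x[n]|² = 3·4.0000

Σ|X[k]|² = N·Σ|x[n]|² = 3·4.0000 = 12.0000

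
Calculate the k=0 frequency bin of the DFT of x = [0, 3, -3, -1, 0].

X[0] = Σ(n=0 to 4) x[n] · ω_5^0 = Σ x[n]
= (0) + (3) + (-3) + (-1) + (0)

X[0] = -1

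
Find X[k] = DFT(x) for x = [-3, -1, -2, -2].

X[k] = Σ(n=0 to 3) x[n] · ω_4^(nk)
where ω_4 = e^(-2πi/4)

Computing each X[k]:
X[0] = -8
X[1] = -1-1i
X[2] = -2
X[3] = -1+1i

X = [-8, -1-1i, -2, -1+1i]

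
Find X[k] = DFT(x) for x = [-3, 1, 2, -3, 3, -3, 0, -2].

X[k] = Σ(n=0 to 7) x[n] · ω_8^(nk)
where ω_8 = e^(-2πi/8)

Computing each X[k]:
X[0] = -5
X[1] = -2.4645-4.1213i
X[2] = -2-3i
X[3] = -9.5355-0.1213i
X[4] = 9
X[5] = -9.5355+0.1213i
X[6] = -2+3i
X[7] = -2.4645+4.1213i

X = [-5, -2.4645-4.1213i, -2-3i, -9.5355-0.1213i, 9, -9.5355+0.1213i, -2+3i, -2.4645+4.1213i]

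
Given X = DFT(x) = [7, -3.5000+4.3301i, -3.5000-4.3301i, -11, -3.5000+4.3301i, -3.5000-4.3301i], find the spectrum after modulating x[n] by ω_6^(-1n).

Modulation property: DFT(ω_6^(-1n)·x[n]) = X[(k-1) mod 6], so circularly shift X by 1 positions.

X[k-1] = [-3.5000-4.3301i, 7, -3.5000+4.3301i, -3.5000-4.3301i, -11, -3.5000+4.3301i]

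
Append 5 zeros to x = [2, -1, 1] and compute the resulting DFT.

Original 3-point DFT: [2, 2.0000+1.7321i, 2.0000-1.7321i]
Zero-padded 8-point DFT provides frequency interpolation.

DFT_8([x, 0, ...]) = [2, 1.2929-0.2929i, 1+1i, 2.7071+1.7071i, 4, 2.7071-1.7071i, 1-1i, 1.2929+0.2929i]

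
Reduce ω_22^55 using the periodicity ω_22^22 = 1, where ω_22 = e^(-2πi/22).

Since ω_22^22 = 1, powers reduce modulo 22.
55 mod 22 = 11
So ω_22^55 = ω_22^11 = e^(-2πi·11/22)

ω_22^55 = ω_22^11 = -1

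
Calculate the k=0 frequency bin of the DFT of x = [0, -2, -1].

X[0] = Σ(n=0 to 2) x[n] · ω_3^0 = Σ x[n]
= (0) + (-2) + (-1)

X[0] = -3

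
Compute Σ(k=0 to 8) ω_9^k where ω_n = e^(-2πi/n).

Sum of all nth roots of unity equals 0 for n > 1 (geometric series with r ≠ 1).

0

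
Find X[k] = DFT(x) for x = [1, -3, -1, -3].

X[k] = Σ(n=0 to 3) x[n] · ω_4^(nk)
where ω_4 = e^(-2πi/4)

Computing each X[k]:
X[0] = -6
X[1] = 2
X[2] = 6
X[3] = 2

X = [-6, 2, 6, 2]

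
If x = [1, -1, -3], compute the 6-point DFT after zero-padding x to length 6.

Original 3-point DFT: [-3, 3.0000-1.7321i, 3.0000+1.7321i]
Zero-padded 6-point DFT provides frequency interpolation.

DFT_6([x, 0, ...]) = [-3, 2.0000+3.4641i, 3.0000-1.7321i, -1, 3.0000+1.7321i, 2.0000-3.4641i]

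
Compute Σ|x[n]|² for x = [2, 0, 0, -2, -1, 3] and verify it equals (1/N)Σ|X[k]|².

Time domain:
Σ|x[n]|² = |2|² + |0|² + |0|² + |-2|² + |-1|² + |3|² = 18.0000

Frequency domain:
(1/6)Σ|X[k]|² = (1/6)(|2|² + |6.0000+1.7321i|² + |-1.0000+3.4641i|² + |0|² + |-1.0000-3.4641i|² + |6.0000-1.7321i|²) = (1/6)·108.0000 = 18.0000

Both sides agree, confirming Parseval's theorem.

Σ|x[n]|² = (1/N)Σ|X[k]|² = 18.0000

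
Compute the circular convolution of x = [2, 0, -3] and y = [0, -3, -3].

(x ⊛ y)[n] = Σ(m=0 to 2) x[m] · y[(n-m) mod 3]

Computing each output sample:
(x ⊛ y)[0] = 9
(x ⊛ y)[1] = 3
(x ⊛ y)[2] = -6

x ⊛ y = [9, 3, -6]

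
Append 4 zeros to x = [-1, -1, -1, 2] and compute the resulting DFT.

Original 4-point DFT: [-1, 3i, -3, -3i]
Zero-padded 8-point DFT provides frequency interpolation.

DFT_8([x, 0, ...]) = [-1, -3.1213+0.2929i, 3i, 1.1213-1.7071i, -3, 1.1213+1.7071i, -3i, -3.1213-0.2929i]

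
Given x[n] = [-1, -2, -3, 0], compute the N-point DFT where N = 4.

X[k] = Σ(n=0 to 3) x[n] · ω_4^(nk)
where ω_4 = e^(-2πi/4)

Computing each X[k]:
X[0] = -6
X[1] = 2+2i
X[2] = -2
X[3] = 2-2i

X = [-6, 2+2i, -2, 2-2i]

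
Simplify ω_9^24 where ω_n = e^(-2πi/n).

Since ω_9^9 = 1, powers reduce modulo 9.
24 mod 9 = 6
So ω_9^24 = ω_9^6 = e^(-2πi·6/9)

ω_9^24 = ω_9^6 = -0.5000+0.8660i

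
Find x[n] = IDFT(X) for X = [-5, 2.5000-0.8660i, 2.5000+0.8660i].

x[n] = (1/3) Σ(k=0 to 2) X[k] · e^(2πikn/3)

Computing each x[n]:
x[0] = 0
x[1] = -2
x[2] = -3

x = [0, -2, -3]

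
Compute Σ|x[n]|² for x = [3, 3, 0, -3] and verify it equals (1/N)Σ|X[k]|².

Time domain:
Σ|x[n]|² = |3|² + |3|² + |0|² + |-3|² = 27.0000

Frequency domain:
(1/4)Σ|X[k]|² = (1/4)(|3|² + |3-6i|² + |3|² + |3+6i|²) = (1/4)·108.0000 = 27.0000

Both sides agree, confirming Parseval's theorem.

Σ|x[n]|² = (1/N)Σ|X[k]|² = 27.0000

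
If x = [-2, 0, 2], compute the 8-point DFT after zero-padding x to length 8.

Original 3-point DFT: [0, -3.0000+1.7321i, -3.0000-1.7321i]
Zero-padded 8-point DFT provides frequency interpolation.

DFT_8([x, 0, ...]) = [0, -2-2i, -4, -2+2i, 0, -2-2i, -4, -2+2i]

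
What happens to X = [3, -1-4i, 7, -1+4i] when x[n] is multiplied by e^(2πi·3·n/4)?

Modulation property: DFT(ω_4^(-3n)·x[n]) = X[(k-3) mod 4], so circularly shift X by 3 positions.

X[k-3] = [-1-4i, 7, -1+4i, 3]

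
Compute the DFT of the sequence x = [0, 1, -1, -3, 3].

X[k] = Σ(n=0 to 4) x[n] · ω_5^(nk)
where ω_5 = e^(-2πi/5)

Computing each X[k]:
X[0] = 0
X[1] = 4.4721+0.7265i
X[2] = -4.4721+3.0777i
X[3] = -4.4721-3.0777i
X[4] = 4.4721-0.7265i

X = [0, 4.4721+0.7265i, -4.4721+3.0777i, -4.4721-3.0777i, 4.4721-0.7265i]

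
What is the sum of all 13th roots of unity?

Sum of all nth roots of unity equals 0 for n > 1 (geometric series with r ≠ 1).

0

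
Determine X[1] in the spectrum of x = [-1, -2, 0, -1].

X[1] = Σ(n=0 to 3) x[n] · ω_4^(1n) where ω_4 = e^(-2πi/4)
= (-1)·ω_4^0 + (-2)·ω_4^1 + (0)·ω_4^2 + (-1)·ω_4^3

X[1] = -1+1i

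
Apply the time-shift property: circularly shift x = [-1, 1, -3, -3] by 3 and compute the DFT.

Time shift by 3: X_shifted[k] = ω_4^(3k) · X[k]
Shifted x = [1, -3, -3, -1]

DFT(x[n-3]) = [-6, 4+2i, 2, 4-2i]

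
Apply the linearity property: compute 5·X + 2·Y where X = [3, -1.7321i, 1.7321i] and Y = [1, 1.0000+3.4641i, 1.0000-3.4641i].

By linearity: DFT(5x + 2y) = 5·DFT(x) + 2·DFT(y)
= 5·[3, -1.7321i, 1.7321i] + 2·[1, 1.0000+3.4641i, 1.0000-3.4641i]

Computing element-wise:
Z[0] = 5·(3) + 2·(1) = 17
Z[1] = 5·(-1.7321i) + 2·(1.0000+3.4641i) = 2.0000-1.7323i
Z[2] = 5·(1.7321i) + 2·(1.0000-3.4641i) = 2.0000+1.7323i

DFT(5x + 2y) = 5·X + 2·Y = [17, 2.0000-1.7323i, 2.0000+1.7323i]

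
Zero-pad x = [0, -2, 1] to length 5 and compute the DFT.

Original 3-point DFT: [-1, 0.5000+2.5981i, 0.5000-2.5981i]
Zero-padded 5-point DFT provides frequency interpolation.

DFT_5([x, 0, ...]) = [-1, -1.4271+1.3143i, 1.9271+2.1266i, 1.9271-2.1266i, -1.4271-1.3143i]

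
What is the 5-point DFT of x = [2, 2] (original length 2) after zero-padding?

Original 2-point DFT: [4, 0]
Zero-padded 5-point DFT provides frequency interpolation.

DFT_5([x, 0, ...]) = [4, 2.6180-1.9021i, 0.3820-1.1756i, 0.3820+1.1756i, 2.6180+1.9021i]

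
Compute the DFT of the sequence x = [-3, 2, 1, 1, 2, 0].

X[k] = Σ(n=0 to 5) x[n] · ω_6^(nk)
where ω_6 = e^(-2πi/6)

Computing each X[k]:
X[0] = 3
X[1] = -4.5000-0.8660i
X[2] = -4.5000-2.5981i
X[3] = -3
X[4] = -4.5000+2.5981i
X[5] = -4.5000+0.8660i

X = [3, -4.5000-0.8660i, -4.5000-2.5981i, -3, -4.5000+2.5981i, -4.5000+0.8660i]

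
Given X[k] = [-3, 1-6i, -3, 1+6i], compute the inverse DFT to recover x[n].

x[n] = (1/4) Σ(k=0 to 3) X[k] · e^(2πikn/4)

Computing each x[n]:
x[0] = -1
x[1] = 3
x[2] = -2
x[3] = -3

x = [-1, 3, -2, -3]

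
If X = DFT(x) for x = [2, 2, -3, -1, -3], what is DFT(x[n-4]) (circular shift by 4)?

Time shift by 4: X_shifted[k] = ω_5^(4k) · X[k]
Shifted x = [2, -3, -1, -3, 2]

DFT(x[n-4]) = [-3, 4.9271+3.5797i, 1.5729+4.8410i, 1.5729-4.8410i, 4.9271-3.5797i]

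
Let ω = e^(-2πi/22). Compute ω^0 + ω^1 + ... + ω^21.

Sum of all nth roots of unity equals 0 for n > 1 (geometric series with r ≠ 1).

0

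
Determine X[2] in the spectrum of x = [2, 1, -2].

X[2] = Σ(n=0 to 2) x[n] · ω_3^(2n) where ω_3 = e^(-2πi/3)
= (2)·ω_3^0 + (1)·ω_3^2 + (-2)·ω_3^4

X[2] = 2.5000+2.5981i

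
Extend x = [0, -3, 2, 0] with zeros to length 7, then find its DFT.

Original 4-point DFT: [-1, -2+3i, 5, -2-3i]
Zero-padded 7-point DFT provides frequency interpolation.

DFT_7([x, 0, ...]) = [-1, -2.3155+0.3956i, -1.1344+3.7926i, 3.9499+2.8653i, 3.9499-2.8653i, -1.1344-3.7926i, -2.3155-0.3956i]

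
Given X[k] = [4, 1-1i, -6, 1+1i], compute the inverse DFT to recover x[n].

x[n] = (1/4) Σ(k=0 to 3) X[k] · e^(2πikn/4)

Computing each x[n]:
x[0] = 0
x[1] = 3
x[2] = -1
x[3] = 2

x = [0, 3, -1, 2]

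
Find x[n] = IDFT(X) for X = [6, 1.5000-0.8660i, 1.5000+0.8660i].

x[n] = (1/3) Σ(k=0 to 2) X[k] · e^(2πikn/3)

Computing each x[n]:
x[0] = 3
x[1] = 2
x[2] = 1

x = [3, 2, 1]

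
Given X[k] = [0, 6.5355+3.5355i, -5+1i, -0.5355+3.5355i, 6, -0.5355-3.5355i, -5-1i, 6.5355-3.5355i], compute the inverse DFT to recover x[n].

x[n] = (1/8) Σ(k=0 to 7) X[k] · e^(2πikn/8)

Computing each x[n]:
x[0] = 1
x[1] = -1
x[2] = 2
x[3] = -3
x[4] = -2
x[5] = -1
x[6] = 2
x[7] = 2

x = [1, -1, 2, -3, -2, -1, 2, 2]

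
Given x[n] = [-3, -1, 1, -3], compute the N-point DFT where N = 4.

X[k] = Σ(n=0 to 3) x[n] · ω_4^(nk)
where ω_4 = e^(-2πi/4)

Computing each X[k]:
X[0] = -6
X[1] = -4-2i
X[2] = 2
X[3] = -4+2i

X = [-6, -4-2i, 2, -4+2i]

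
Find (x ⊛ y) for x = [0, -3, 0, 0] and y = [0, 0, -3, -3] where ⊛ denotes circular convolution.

(x ⊛ y)[n] = Σ(m=0 to 3) x[m] · y[(n-m) mod 4]

Computing each output sample:
(x ⊛ y)[0] = 9
(x ⊛ y)[1] = 0
(x ⊛ y)[2] = 0
(x ⊛ y)[3] = 9

x ⊛ y = [9, 0, 0, 9]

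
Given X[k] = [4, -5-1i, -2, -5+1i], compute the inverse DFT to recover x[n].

x[n] = (1/4) Σ(k=0 to 3) X[k] · e^(2πikn/4)

Computing each x[n]:
x[0] = -2
x[1] = 2
x[2] = 3
x[3] = 1

x = [-2, 2, 3, 1]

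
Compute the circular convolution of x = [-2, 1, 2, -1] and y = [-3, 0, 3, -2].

(x ⊛ y)[n] = Σ(m=0 to 3) x[m] · y[(n-m) mod 4]

Computing each output sample:
(x ⊛ y)[0] = 10
(x ⊛ y)[1] = -10
(x ⊛ y)[2] = -10
(x ⊛ y)[3] = 10

x ⊛ y = [10, -10, -10, 10]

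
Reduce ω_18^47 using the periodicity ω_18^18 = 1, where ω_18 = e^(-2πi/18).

Since ω_18^18 = 1, powers reduce modulo 18.
47 mod 18 = 11
So ω_18^47 = ω_18^11 = e^(-2πi·11/18)

ω_18^47 = ω_18^11 = -0.7660+0.6428i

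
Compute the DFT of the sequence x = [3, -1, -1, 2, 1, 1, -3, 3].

X[k] = Σ(n=0 to 7) x[n] · ω_8^(nk)
where ω_8 = e^(-2πi/8)

Computing each X[k]:
X[0] = 5
X[1] = 1.2929+0.1213i
X[2] = 8+5i
X[3] = 2.7071+4.1213i
X[4] = -5
X[5] = 2.7071-4.1213i
X[6] = 8-5i
X[7] = 1.2929-0.1213i

X = [5, 1.2929+0.1213i, 8+5i, 2.7071+4.1213i, -5, 2.7071-4.1213i, 8-5i, 1.2929-0.1213i]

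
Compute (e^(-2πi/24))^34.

Since ω_24^24 = 1, powers reduce modulo 24.
34 mod 24 = 10
So ω_24^34 = ω_24^10 = e^(-2πi·10/24)

ω_24^34 = ω_24^10 = -0.8660-0.5000i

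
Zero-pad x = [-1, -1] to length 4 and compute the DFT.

Original 2-point DFT: [-2, 0]
Zero-padded 4-point DFT provides frequency interpolation.

DFT_4([x, 0, ...]) = [-2, -1+1i, 0, -1-1i]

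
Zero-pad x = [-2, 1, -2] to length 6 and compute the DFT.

Original 3-point DFT: [-3, -1.5000-2.5981i, -1.5000+2.5981i]
Zero-padded 6-point DFT provides frequency interpolation.

DFT_6([x, 0, ...]) = [-3, -0.5000+0.8660i, -1.5000-2.5981i, -5, -1.5000+2.5981i, -0.5000-0.8660i]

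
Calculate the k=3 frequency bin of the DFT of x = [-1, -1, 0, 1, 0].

X[3] = Σ(n=0 to 4) x[n] · ω_5^(3n) where ω_5 = e^(-2πi/5)
= (-1)·ω_5^0 + (-1)·ω_5^3 + (0)·ω_5^6 + (1)·ω_5^9 + (0)·ω_5^12

X[3] = 0.1180+0.3633i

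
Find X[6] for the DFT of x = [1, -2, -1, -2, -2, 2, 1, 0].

X[6] = Σ(n=0 to 7) x[n] · ω_8^(6n) where ω_8 = e^(-2πi/8)
= (1)·ω_8^0 + (-2)·ω_8^6 + (-1)·ω_8^12 + (-2)·ω_8^18 + (-2)·ω_8^24 + (2)·ω_8^30 + (1)·ω_8^36 + (0)·ω_8^42

X[6] = -1+2i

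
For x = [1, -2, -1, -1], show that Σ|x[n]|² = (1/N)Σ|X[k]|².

Time domain:
Σ|x[n]|² = |1|² + |-2|² + |-1|² + |-1|² = 7.0000

Frequency domain:
(1/4)Σ|X[k]|² = (1/4)(|-3|² + |2+1i|² + |3|² + |2-1i|²) = (1/4)·28.0000 = 7.0000

Both sides agree, confirming Parseval's theorem.

Σ|x[n]|² = (1/N)Σ|X[k]|² = 7.0000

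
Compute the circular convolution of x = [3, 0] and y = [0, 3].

(x ⊛ y)[n] = Σ(m=0 to 1) x[m] · y[(n-m) mod 2]

Computing each output sample:
(x ⊛ y)[0] = 0
(x ⊛ y)[1] = 9

x ⊛ y = [0, 9]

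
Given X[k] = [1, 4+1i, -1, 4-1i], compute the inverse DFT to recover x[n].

x[n] = (1/4) Σ(k=0 to 3) X[k] · e^(2πikn/4)

Computing each x[n]:
x[0] = 2
x[1] = 0
x[2] = -2
x[3] = 1

x = [2, 0, -2, 1]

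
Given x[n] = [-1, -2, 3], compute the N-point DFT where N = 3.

X[k] = Σ(n=0 to 2) x[n] · ω_3^(nk)
where ω_3 = e^(-2πi/3)

Computing each X[k]:
X[0] = 0
X[1] = -1.5000+4.3301i
X[2] = -1.5000-4.3301i

X = [0, -1.5000+4.3301i, -1.5000-4.3301i]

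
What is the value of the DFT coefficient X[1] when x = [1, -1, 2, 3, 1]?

X[1] = Σ(n=0 to 4) x[n] · ω_5^(1n) where ω_5 = e^(-2πi/5)
= (1)·ω_5^0 + (-1)·ω_5^1 + (2)·ω_5^2 + (3)·ω_5^3 + (1)·ω_5^4

X[1] = -3.0451+2.4899i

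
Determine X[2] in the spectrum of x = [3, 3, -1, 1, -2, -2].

X[2] = Σ(n=0 to 5) x[n] · ω_6^(2n) where ω_6 = e^(-2πi/6)
= (3)·ω_6^0 + (3)·ω_6^2 + (-1)·ω_6^4 + (1)·ω_6^6 + (-2)·ω_6^8 + (-2)·ω_6^10

X[2] = 5.0000-3.4641i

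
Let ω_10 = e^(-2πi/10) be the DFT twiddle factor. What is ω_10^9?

ω_10^9 = e^(-2πi·9/10)
= cos(-2π·9/10) + i·sin(-2π·9/10)
= cos(-18π/10) + i·sin(-18π/10)

ω_10^9 = cos(-18π/10) + i·sin(-18π/10) = 0.8090+0.5878i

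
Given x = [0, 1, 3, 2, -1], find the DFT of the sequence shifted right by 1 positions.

Time shift by 1: X_shifted[k] = ω_5^(1k) · X[k]
Shifted x = [-1, 0, 1, 3, 2]

DFT(x[n-1]) = [5, -3.6180+3.0777i, -1.3820-0.7265i, -1.3820+0.7265i, -3.6180-3.0777i]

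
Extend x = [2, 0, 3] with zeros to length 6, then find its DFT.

Original 3-point DFT: [5, 0.5000+2.5981i, 0.5000-2.5981i]
Zero-padded 6-point DFT provides frequency interpolation.

DFT_6([x, 0, ...]) = [5, 0.5000-2.5981i, 0.5000+2.5981i, 5, 0.5000-2.5981i, 0.5000+2.5981i]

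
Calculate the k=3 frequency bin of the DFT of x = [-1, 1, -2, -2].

X[3] = Σ(n=0 to 3) x[n] · ω_4^(3n) where ω_4 = e^(-2πi/4)
= (-1)·ω_4^0 + (1)·ω_4^3 + (-2)·ω_4^6 + (-2)·ω_4^9

X[3] = 1+3i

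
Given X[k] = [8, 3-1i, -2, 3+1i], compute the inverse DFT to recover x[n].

x[n] = (1/4) Σ(k=0 to 3) X[k] · e^(2πikn/4)

Computing each x[n]:
x[0] = 3
x[1] = 3
x[2] = 0
x[3] = 2

x = [3, 3, 0, 2]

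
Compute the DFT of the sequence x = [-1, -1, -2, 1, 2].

X[k] = Σ(n=0 to 4) x[n] · ω_5^(nk)
where ω_5 = e^(-2πi/5)

Computing each X[k]:
X[0] = -1
X[1] = 0.1180+4.6165i
X[2] = -2.1180-1.0898i
X[3] = -2.1180+1.0898i
X[4] = 0.1180-4.6165i

X = [-1, 0.1180+4.6165i, -2.1180-1.0898i, -2.1180+1.0898i, 0.1180-4.6165i]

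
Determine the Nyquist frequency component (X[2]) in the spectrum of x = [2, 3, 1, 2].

X[2] = Σ(n=0 to 3) x[n] · ω_4^(2n) where ω_4 = e^(-2πi/4)
= (2)·ω_4^0 + (3)·ω_4^2 + (1)·ω_4^4 + (2)·ω_4^6

X[2] = -2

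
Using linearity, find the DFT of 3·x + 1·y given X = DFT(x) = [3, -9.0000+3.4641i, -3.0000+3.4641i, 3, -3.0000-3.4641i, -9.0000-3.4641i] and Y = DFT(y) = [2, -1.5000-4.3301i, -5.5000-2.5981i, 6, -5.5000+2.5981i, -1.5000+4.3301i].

By linearity: DFT(3x + 1y) = 3·DFT(x) + 1·DFT(y)
= 3·[3, -9.0000+3.4641i, -3.0000+3.4641i, 3, -3.0000-3.4641i, -9.0000-3.4641i] + 1·[2, -1.5000-4.3301i, -5.5000-2.5981i, 6, -5.5000+2.5981i, -1.5000+4.3301i]

Computing element-wise:
Z[0] = 3·(3) + 1·(2) = 11
Z[1] = 3·(-9.0000+3.4641i) + 1·(-1.5000-4.3301i) = -28.5000+6.0622i
Z[2] = 3·(-3.0000+3.4641i) + 1·(-5.5000-2.5981i) = -14.5000+7.7942i
Z[3] = 3·(3) + 1·(6) = 15
Z[4] = 3·(-3.0000-3.4641i) + 1·(-5.5000+2.5981i) = -14.5000-7.7942i
Z[5] = 3·(-9.0000-3.4641i) + 1·(-1.5000+4.3301i) = -28.5000-6.0622i

DFT(3x + 1y) = 3·X + 1·Y = [11, -28.5000+6.0622i, -14.5000+7.7942i, 15, -14.5000-7.7942i, -28.5000-6.0622i]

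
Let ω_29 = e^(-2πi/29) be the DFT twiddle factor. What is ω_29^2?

ω_29^2 = e^(-2πi·2/29)
= cos(-2π·2/29) + i·sin(-2π·2/29)
= cos(-4π/29) + i·sin(-4π/29)

ω_29^2 = cos(-4π/29) + i·sin(-4π/29) = 0.9076-0.4199i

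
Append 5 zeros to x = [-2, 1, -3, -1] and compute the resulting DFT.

Original 4-point DFT: [-5, 1-2i, -5, 1+2i]
Zero-padded 9-point DFT provides frequency interpolation.

DFT_9([x, 0, ...]) = [-5, -1.2549+3.1777i, 1.4927-0.8248i, -2.0000-3.4641i, -4.7378-1.4044i, -4.7378+1.4044i, -2.0000+3.4641i, 1.4927+0.8248i, -1.2549-3.1777i]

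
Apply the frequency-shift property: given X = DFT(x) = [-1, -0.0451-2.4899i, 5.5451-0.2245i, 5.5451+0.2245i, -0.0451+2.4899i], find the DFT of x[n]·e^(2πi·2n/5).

Modulation property: DFT(ω_5^(-2n)·x[n]) = X[(k-2) mod 5], so circularly shift X by 2 positions.

X[k-2] = [5.5451+0.2245i, -0.0451+2.4899i, -1, -0.0451-2.4899i, 5.5451-0.2245i]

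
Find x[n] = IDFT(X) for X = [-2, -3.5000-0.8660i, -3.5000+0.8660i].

x[n] = (1/3) Σ(k=0 to 2) X[k] · e^(2πikn/3)

Computing each x[n]:
x[0] = -3
x[1] = 1
x[2] = 0

x = [-3, 1, 0]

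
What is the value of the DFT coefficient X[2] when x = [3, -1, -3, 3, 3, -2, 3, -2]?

X[2] = Σ(n=0 to 7) x[n] · ω_8^(2n) where ω_8 = e^(-2πi/8)
= (3)·ω_8^0 + (-1)·ω_8^2 + (-3)·ω_8^4 + (3)·ω_8^6 + (3)·ω_8^8 + (-2)·ω_8^10 + (3)·ω_8^12 + (-2)·ω_8^14

X[2] = 6+4i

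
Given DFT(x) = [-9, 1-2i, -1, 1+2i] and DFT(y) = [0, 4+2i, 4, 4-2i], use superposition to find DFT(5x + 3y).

By linearity: DFT(5x + 3y) = 5·DFT(x) + 3·DFT(y)
= 5·[-9, 1-2i, -1, 1+2i] + 3·[0, 4+2i, 4, 4-2i]

Computing element-wise:
Z[0] = 5·(-9) + 3·(0) = -45
Z[1] = 5·(1-2i) + 3·(4+2i) = 17-4i
Z[2] = 5·(-1) + 3·(4) = 7
Z[3] = 5·(1+2i) + 3·(4-2i) = 17+4i

DFT(5x + 3y) = 5·X + 3·Y = [-45, 17-4i, 7, 17+4i]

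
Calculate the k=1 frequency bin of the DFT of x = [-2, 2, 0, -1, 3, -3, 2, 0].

X[1] = Σ(n=0 to 7) x[n] · ω_8^(1n) where ω_8 = e^(-2πi/8)
= (-2)·ω_8^0 + (2)·ω_8^1 + (0)·ω_8^2 + (-1)·ω_8^3 + (3)·ω_8^4 + (-3)·ω_8^5 + (2)·ω_8^6 + (0)·ω_8^7

X[1] = -0.7574-0.8284i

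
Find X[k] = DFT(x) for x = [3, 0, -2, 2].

X[k] = Σ(n=0 to 3) x[n] · ω_4^(nk)
where ω_4 = e^(-2πi/4)

Computing each X[k]:
X[0] = 3
X[1] = 5+2i
X[2] = -1
X[3] = 5-2i

X = [3, 5+2i, -1, 5-2i]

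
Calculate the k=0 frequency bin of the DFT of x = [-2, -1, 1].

X[0] = Σ(n=0 to 2) x[n] · ω_3^0 = Σ x[n]
= (-2) + (-1) + (1)

X[0] = -2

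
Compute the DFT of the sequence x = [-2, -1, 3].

X[k] = Σ(n=0 to 2) x[n] · ω_3^(nk)
where ω_3 = e^(-2πi/3)

Computing each X[k]:
X[0] = 0
X[1] = -3.0000+3.4641i
X[2] = -3.0000-3.4641i

X = [0, -3.0000+3.4641i, -3.0000-3.4641i]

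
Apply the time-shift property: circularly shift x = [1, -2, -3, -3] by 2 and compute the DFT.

Time shift by 2: X_shifted[k] = ω_4^(2k) · X[k]
Shifted x = [-3, -3, 1, -2]

DFT(x[n-2]) = [-7, -4+1i, 3, -4-1i]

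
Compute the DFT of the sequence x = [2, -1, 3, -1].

X[k] = Σ(n=0 to 3) x[n] · ω_4^(nk)
where ω_4 = e^(-2πi/4)

Computing each X[k]:
X[0] = 3
X[1] = -1
X[2] = 7
X[3] = -1

X = [3, -1, 7, -1]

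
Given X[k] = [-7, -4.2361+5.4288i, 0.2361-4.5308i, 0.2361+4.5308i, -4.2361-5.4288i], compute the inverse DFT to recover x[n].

x[n] = (1/5) Σ(k=0 to 4) X[k] · e^(2πikn/5)

Computing each x[n]:
x[0] = -3
x[1] = -3
x[2] = -3
x[3] = 3
x[4] = -1

x = [-3, -3, -3, 3, -1]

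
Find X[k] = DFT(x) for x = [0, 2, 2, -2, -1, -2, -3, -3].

X[k] = Σ(n=0 to 7) x[n] · ω_8^(nk)
where ω_8 = e^(-2πi/8)

Computing each X[k]:
X[0] = -7
X[1] = 3.1213-8.5355i
X[2] = -5i
X[3] = -1.1213+1.4645i
X[4] = 3
X[5] = -1.1213-1.4645i
X[6] = 5i
X[7] = 3.1213+8.5355i

X = [-7, 3.1213-8.5355i, -5i, -1.1213+1.4645i, 3, -1.1213-1.4645i, 5i, 3.1213+8.5355i]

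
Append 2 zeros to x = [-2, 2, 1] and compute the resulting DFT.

Original 3-point DFT: [1, -3.5000-0.8660i, -3.5000+0.8660i]
Zero-padded 5-point DFT provides frequency interpolation.

DFT_5([x, 0, ...]) = [1, -2.1910-2.4899i, -3.3090-0.2245i, -3.3090+0.2245i, -2.1910+2.4899i]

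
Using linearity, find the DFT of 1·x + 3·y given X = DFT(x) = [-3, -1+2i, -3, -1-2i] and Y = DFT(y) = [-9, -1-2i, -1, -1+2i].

By linearity: DFT(1x + 3y) = 1·DFT(x) + 3·DFT(y)
= 1·[-3, -1+2i, -3, -1-2i] + 3·[-9, -1-2i, -1, -1+2i]

Computing element-wise:
Z[0] = 1·(-3) + 3·(-9) = -30
Z[1] = 1·(-1+2i) + 3·(-1-2i) = -4-4i
Z[2] = 1·(-3) + 3·(-1) = -6
Z[3] = 1·(-1-2i) + 3·(-1+2i) = -4+4i

DFT(1x + 3y) = 1·X + 3·Y = [-30, -4-4i, -6, -4+4i]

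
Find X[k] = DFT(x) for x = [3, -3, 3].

X[k] = Σ(n=0 to 2) x[n] · ω_3^(nk)
where ω_3 = e^(-2πi/3)

Computing each X[k]:
X[0] = 3
X[1] = 3.0000+5.1962i
X[2] = 3.0000-5.1962i

X = [3, 3.0000+5.1962i, 3.0000-5.1962i]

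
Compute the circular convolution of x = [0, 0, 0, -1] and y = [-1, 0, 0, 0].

(x ⊛ y)[n] = Σ(m=0 to 3) x[m] · y[(n-m) mod 4]

Computing each output sample:
(x ⊛ y)[0] = 0
(x ⊛ y)[1] = 0
(x ⊛ y)[2] = 0
(x ⊛ y)[3] = 1

x ⊛ y = [0, 0, 0, 1]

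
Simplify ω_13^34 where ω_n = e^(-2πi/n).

Since ω_13^13 = 1, powers reduce modulo 13.
34 mod 13 = 8
So ω_13^34 = ω_13^8 = e^(-2πi·8/13)

ω_13^34 = ω_13^8 = -0.7485+0.6631i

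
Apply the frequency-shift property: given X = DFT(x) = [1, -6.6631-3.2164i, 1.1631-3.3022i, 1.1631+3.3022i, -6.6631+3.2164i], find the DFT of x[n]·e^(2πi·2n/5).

Modulation property: DFT(ω_5^(-2n)·x[n]) = X[(k-2) mod 5], so circularly shift X by 2 positions.

X[k-2] = [1.1631+3.3022i, -6.6631+3.2164i, 1, -6.6631-3.2164i, 1.1631-3.3022i]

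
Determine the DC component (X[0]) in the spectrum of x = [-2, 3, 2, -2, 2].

X[0] = Σ(n=0 to 4) x[n] · ω_5^0 = Σ x[n]
= (-2) + (3) + (2) + (-2) + (2)

X[0] = 3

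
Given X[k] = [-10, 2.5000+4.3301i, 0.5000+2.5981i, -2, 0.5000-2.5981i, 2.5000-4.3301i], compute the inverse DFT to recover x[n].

x[n] = (1/6) Σ(k=0 to 5) X[k] · e^(2πikn/6)

Computing each x[n]:
x[0] = -1
x[1] = -3
x[2] = -3
x[3] = -2
x[4] = -2
x[5] = 1

x = [-1, -3, -3, -2, -2, 1]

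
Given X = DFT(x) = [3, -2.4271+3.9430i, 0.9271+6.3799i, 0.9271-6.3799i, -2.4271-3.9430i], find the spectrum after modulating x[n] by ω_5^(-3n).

Modulation property: DFT(ω_5^(-3n)·x[n]) = X[(k-3) mod 5], so circularly shift X by 3 positions.

X[k-3] = [0.9271+6.3799i, 0.9271-6.3799i, -2.4271-3.9430i, 3, -2.4271+3.9430i]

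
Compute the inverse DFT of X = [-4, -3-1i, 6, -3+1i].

x[n] = (1/4) Σ(k=0 to 3) X[k] · e^(2πikn/4)

Computing each x[n]:
x[0] = -1
x[1] = -2
x[2] = 2
x[3] = -3

x = [-1, -2, 2, -3]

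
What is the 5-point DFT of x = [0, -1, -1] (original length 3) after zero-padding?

Original 3-point DFT: [-2, 1, 1]
Zero-padded 5-point DFT provides frequency interpolation.

DFT_5([x, 0, ...]) = [-2, 0.5000+1.5388i, 0.5000-0.3633i, 0.5000+0.3633i, 0.5000-1.5388i]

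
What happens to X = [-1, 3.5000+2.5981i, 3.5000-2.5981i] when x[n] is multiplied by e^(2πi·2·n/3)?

Modulation property: DFT(ω_3^(-2n)·x[n]) = X[(k-2) mod 3], so circularly shift X by 2 positions.

X[k-2] = [3.5000+2.5981i, 3.5000-2.5981i, -1]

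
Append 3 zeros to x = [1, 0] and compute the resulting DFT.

Original 2-point DFT: [1, 1]
Zero-padded 5-point DFT provides frequency interpolation.

DFT_5([x, 0, ...]) = [1, 1, 1, 1, 1]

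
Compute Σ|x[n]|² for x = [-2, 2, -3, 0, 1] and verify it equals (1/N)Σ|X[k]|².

Time domain:
Σ|x[n]|² = |-2|² + |2|² + |-3|² + |0|² + |1|² = 18.0000

Frequency domain:
(1/5)Σ|X[k]|² = (1/5)(|-2|² + |1.3541+0.8123i|² + |-5.3541-3.4410i|² + |-5.3541+3.4410i|² + |1.3541-0.8123i|²) = (1/5)·90.0000 = 18.0000

Both sides agree, confirming Parseval's theorem.

Σ|x[n]|² = (1/N)Σ|X[k]|² = 18.0000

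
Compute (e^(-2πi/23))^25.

Since ω_23^23 = 1, powers reduce modulo 23.
25 mod 23 = 2
So ω_23^25 = ω_23^2 = e^(-2πi·2/23)

ω_23^25 = ω_23^2 = 0.8544-0.5196i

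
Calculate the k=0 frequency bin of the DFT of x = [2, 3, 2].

X[0] = Σ(n=0 to 2) x[n] · ω_3^0 = Σ x[n]
= (2) + (3) + (2)

X[0] = 7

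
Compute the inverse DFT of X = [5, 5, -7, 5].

x[n] = (1/4) Σ(k=0 to 3) X[k] · e^(2πikn/4)

Computing each x[n]:
x[0] = 2
x[1] = 3
x[2] = -3
x[3] = 3

x = [2, 3, -3, 3]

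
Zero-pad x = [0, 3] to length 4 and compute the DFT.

Original 2-point DFT: [3, -3]
Zero-padded 4-point DFT provides frequency interpolation.

DFT_4([x, 0, ...]) = [3, -3i, -3, 3i]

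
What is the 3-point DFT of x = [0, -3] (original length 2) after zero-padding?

Original 2-point DFT: [-3, 3]
Zero-padded 3-point DFT provides frequency interpolation.

DFT_3([x, 0, ...]) = [-3, 1.5000+2.5981i, 1.5000-2.5981i]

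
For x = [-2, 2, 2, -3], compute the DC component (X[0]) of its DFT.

X[0] = Σ(n=0 to 3) x[n] · ω_4^0 = Σ x[n]
= (-2) + (2) + (2) + (-3)

X[0] = -1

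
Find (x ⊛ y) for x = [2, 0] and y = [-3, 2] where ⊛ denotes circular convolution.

(x ⊛ y)[n] = Σ(m=0 to 1) x[m] · y[(n-m) mod 2]

Computing each output sample:
(x ⊛ y)[0] = -6
(x ⊛ y)[1] = 4

x ⊛ y = [-6, 4]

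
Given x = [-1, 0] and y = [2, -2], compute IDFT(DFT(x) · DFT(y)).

(x ⊛ y)[n] = Σ(m=0 to 1) x[m] · y[(n-m) mod 2]

Computing each output sample:
(x ⊛ y)[0] = -2
(x ⊛ y)[1] = 2

x ⊛ y = [-2, 2]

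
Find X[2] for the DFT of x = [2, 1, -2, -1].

X[2] = Σ(n=0 to 3) x[n] · ω_4^(2n) where ω_4 = e^(-2πi/4)
= (2)·ω_4^0 + (1)·ω_4^2 + (-2)·ω_4^4 + (-1)·ω_4^6

X[2] = 0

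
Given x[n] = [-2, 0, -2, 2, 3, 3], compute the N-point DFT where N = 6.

X[k] = Σ(n=0 to 5) x[n] · ω_6^(nk)
where ω_6 = e^(-2πi/6)

Computing each X[k]:
X[0] = 4
X[1] = -3.0000+6.9282i
X[2] = -2.0000-1.7321i
X[3] = -6
X[4] = -2.0000+1.7321i
X[5] = -3.0000-6.9282i

X = [4, -3.0000+6.9282i, -2.0000-1.7321i, -6, -2.0000+1.7321i, -3.0000-6.9282i]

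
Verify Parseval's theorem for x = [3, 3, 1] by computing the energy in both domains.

Time domain:
Σ|x[n]|² = |3|² + |3|² + |1|² = 19.0000

Frequency domain:
(1/3)Σ|X[k]|² = (1/3)(|7|² + |1.0000-1.7321i|² + |1.0000+1.7321i|²) = (1/3)·57.0000 = 19.0000

Both sides agree, confirming Parseval's theorem.

Σ|x[n]|² = (1/N)Σ|X[k]|² = 19.0000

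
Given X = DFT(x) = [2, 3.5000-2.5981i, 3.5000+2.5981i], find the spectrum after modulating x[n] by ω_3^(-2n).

Modulation property: DFT(ω_3^(-2n)·x[n]) = X[(k-2) mod 3], so circularly shift X by 2 positions.

X[k-2] = [3.5000-2.5981i, 3.5000+2.5981i, 2]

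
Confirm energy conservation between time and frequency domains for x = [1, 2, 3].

Time domain:
Σ|x[n]|² = |1|² + |2|² + |3|² = 14.0000

Frequency domain:
(1/3)Σ|X[k]|² = (1/3)(|6|² + |-1.5000+0.8660i|² + |-1.5000-0.8660i|²) = (1/3)·42.0000 = 14.0000

Both sides agree, confirming Parseval's theorem.

Σ|x[n]|² = (1/N)Σ|X[k]|² = 14.0000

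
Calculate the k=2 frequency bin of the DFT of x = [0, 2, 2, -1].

X[2] = Σ(n=0 to 3) x[n] · ω_4^(2n) where ω_4 = e^(-2πi/4)
= (0)·ω_4^0 + (2)·ω_4^2 + (2)·ω_4^4 + (-1)·ω_4^6

X[2] = 1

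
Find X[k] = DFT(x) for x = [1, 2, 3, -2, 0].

X[k] = Σ(n=0 to 4) x[n] · ω_5^(nk)
where ω_5 = e^(-2πi/5)

Computing each X[k]:
X[0] = 4
X[1] = 0.8090-4.8410i
X[2] = -0.3090+3.5797i
X[3] = -0.3090-3.5797i
X[4] = 0.8090+4.8410i

X = [4, 0.8090-4.8410i, -0.3090+3.5797i, -0.3090-3.5797i, 0.8090+4.8410i]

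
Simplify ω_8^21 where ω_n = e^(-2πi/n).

Since ω_8^8 = 1, powers reduce modulo 8.
21 mod 8 = 5
So ω_8^21 = ω_8^5 = e^(-2πi·5/8)

ω_8^21 = ω_8^5 = -0.7071+0.7071i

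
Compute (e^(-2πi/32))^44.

Since ω_32^32 = 1, powers reduce modulo 32.
44 mod 32 = 12
So ω_32^44 = ω_32^12 = e^(-2πi·12/32)

ω_32^44 = ω_32^12 = -0.7071-0.7071i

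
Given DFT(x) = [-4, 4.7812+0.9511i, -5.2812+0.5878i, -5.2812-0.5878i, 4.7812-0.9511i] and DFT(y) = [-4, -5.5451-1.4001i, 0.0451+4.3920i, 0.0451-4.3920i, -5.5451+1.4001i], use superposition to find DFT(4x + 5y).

By linearity: DFT(4x + 5y) = 4·DFT(x) + 5·DFT(y)
= 4·[-4, 4.7812+0.9511i, -5.2812+0.5878i, -5.2812-0.5878i, 4.7812-0.9511i] + 5·[-4, -5.5451-1.4001i, 0.0451+4.3920i, 0.0451-4.3920i, -5.5451+1.4001i]

Computing element-wise:
Z[0] = 4·(-4) + 5·(-4) = -36
Z[1] = 4·(4.7812+0.9511i) + 5·(-5.5451-1.4001i) = -8.6007-3.1961i
Z[2] = 4·(-5.2812+0.5878i) + 5·(0.0451+4.3920i) = -20.8993+24.3112i
Z[3] = 4·(-5.2812-0.5878i) + 5·(0.0451-4.3920i) = -20.8993-24.3112i
Z[4] = 4·(4.7812-0.9511i) + 5·(-5.5451+1.4001i) = -8.6007+3.1961i

DFT(4x + 5y) = 4·X + 5·Y = [-36, -8.6007-3.1961i, -20.8993+24.3112i, -20.8993-24.3112i, -8.6007+3.1961i]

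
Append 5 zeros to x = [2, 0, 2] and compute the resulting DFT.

Original 3-point DFT: [4, 1.0000+1.7321i, 1.0000-1.7321i]
Zero-padded 8-point DFT provides frequency interpolation.

DFT_8([x, 0, ...]) = [4, 2-2i, 0, 2+2i, 4, 2-2i, 0, 2+2i]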